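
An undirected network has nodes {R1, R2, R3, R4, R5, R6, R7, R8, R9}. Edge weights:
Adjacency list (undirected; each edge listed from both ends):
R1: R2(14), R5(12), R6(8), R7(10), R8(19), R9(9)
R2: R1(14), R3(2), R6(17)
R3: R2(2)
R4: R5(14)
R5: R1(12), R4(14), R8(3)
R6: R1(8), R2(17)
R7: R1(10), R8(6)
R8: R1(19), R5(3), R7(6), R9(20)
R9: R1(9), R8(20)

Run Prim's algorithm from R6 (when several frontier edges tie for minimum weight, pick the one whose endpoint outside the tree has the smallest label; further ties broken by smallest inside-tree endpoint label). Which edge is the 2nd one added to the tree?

Grow the tree from R6 using Prim:
Step 1: cheapest edge leaving the tree is R1-R6 (8); add R1.
Step 2: cheapest edge leaving the tree is R1-R9 (9); add R9.
Step 3: cheapest edge leaving the tree is R1-R7 (10); add R7.
Step 4: cheapest edge leaving the tree is R7-R8 (6); add R8.
Step 5: cheapest edge leaving the tree is R5-R8 (3); add R5.
Step 6: cheapest edge leaving the tree is R1-R2 (14); add R2.
Step 7: cheapest edge leaving the tree is R2-R3 (2); add R3.
Step 8: cheapest edge leaving the tree is R4-R5 (14); add R4.
The 2nd edge added is R1-R9.

R1-R9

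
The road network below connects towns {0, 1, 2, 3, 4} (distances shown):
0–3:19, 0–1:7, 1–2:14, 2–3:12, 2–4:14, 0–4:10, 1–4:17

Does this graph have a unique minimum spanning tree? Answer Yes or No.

Kruskal's algorithm — process edges by increasing weight (ties by edge label):
0–1 (7): add — endpoints in different components.
0–4 (10): add — endpoints in different components.
2–3 (12): add — endpoints in different components.
1–2 (14): add — endpoints in different components.
Non-tree edge 2–4 has weight 14, equal to the heaviest edge on its tree cycle — swapping gives another MST of the same weight. Not unique.

No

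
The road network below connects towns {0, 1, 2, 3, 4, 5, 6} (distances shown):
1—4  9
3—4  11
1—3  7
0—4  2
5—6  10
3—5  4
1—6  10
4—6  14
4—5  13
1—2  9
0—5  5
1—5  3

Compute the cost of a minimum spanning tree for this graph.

Grow the tree from 5 using Prim:
Step 1: frontier [1—5 3, 3—5 4, 0—5 5, 5—6 10, 4—5 13] → take 1—5 (3); add 1.
Step 2: frontier [1—3 7, 1—2 9, 1—4 9, 1—6 10, 3—5 4, 0—5 5, 5—6 10, 4—5 13] → take 3—5 (4); add 3.
Step 3: frontier [1—2 9, 1—4 9, 1—6 10, 3—4 11, 0—5 5, 5—6 10, 4—5 13] → take 0—5 (5); add 0.
Step 4: frontier [0—4 2, 1—2 9, 1—4 9, 1—6 10, 3—4 11, 5—6 10, 4—5 13] → take 0—4 (2); add 4.
Step 5: frontier [1—2 9, 1—6 10, 4—6 14, 5—6 10] → take 1—2 (9); add 2.
Step 6: frontier [1—6 10, 4—6 14, 5—6 10] → take 1—6 (10); add 6.
MST edges: 1—5, 3—5, 0—5, 0—4, 1—2, 1—6; total weight 3+4+5+2+9+10 = 33.

33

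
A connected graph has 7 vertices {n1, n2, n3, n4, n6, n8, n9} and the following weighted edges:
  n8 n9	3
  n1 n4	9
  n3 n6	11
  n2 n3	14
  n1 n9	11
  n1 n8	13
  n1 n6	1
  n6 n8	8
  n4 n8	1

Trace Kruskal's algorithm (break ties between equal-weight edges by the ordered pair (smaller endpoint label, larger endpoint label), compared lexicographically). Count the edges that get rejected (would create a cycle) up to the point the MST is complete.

3

Sort edges by weight, then run Kruskal:
n1 n6 (1): add — endpoints in different components.
n4 n8 (1): add — endpoints in different components.
n8 n9 (3): add — endpoints in different components.
n6 n8 (8): add — endpoints in different components.
n1 n4 (9): skip — n4 and n1 already connected.
n1 n9 (11): skip — n9 and n1 already connected.
n3 n6 (11): add — endpoints in different components.
n1 n8 (13): skip — n8 and n1 already connected.
n2 n3 (14): add — endpoints in different components.
Edges rejected before the tree was complete: 3.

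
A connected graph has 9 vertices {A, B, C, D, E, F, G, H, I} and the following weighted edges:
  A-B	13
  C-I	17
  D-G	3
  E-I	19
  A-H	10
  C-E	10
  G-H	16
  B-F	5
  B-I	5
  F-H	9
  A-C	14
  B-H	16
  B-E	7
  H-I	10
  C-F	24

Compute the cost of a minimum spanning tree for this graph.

65

Kruskal: consider edges lightest-first.
D-G (3): add — endpoints in different components.
B-F (5): add — endpoints in different components.
B-I (5): add — endpoints in different components.
B-E (7): add — endpoints in different components.
F-H (9): add — endpoints in different components.
A-H (10): add — endpoints in different components.
C-E (10): add — endpoints in different components.
H-I (10): skip — H and I already connected.
A-B (13): skip — A and B already connected.
A-C (14): skip — A and C already connected.
B-H (16): skip — B and H already connected.
G-H (16): add — endpoints in different components.
MST edges: D-G, B-F, B-I, B-E, F-H, A-H, C-E, G-H; total weight 3+5+5+7+9+10+10+16 = 65.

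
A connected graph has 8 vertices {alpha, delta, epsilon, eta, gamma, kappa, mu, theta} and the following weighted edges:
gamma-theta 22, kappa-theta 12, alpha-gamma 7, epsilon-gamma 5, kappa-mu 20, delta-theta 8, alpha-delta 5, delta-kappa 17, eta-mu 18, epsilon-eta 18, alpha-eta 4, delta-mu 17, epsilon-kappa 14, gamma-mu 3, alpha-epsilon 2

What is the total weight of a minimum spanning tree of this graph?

39

Grow the tree from alpha using Prim:
Step 1: cheapest edge leaving the tree is alpha-epsilon (2); add epsilon.
Step 2: cheapest edge leaving the tree is alpha-eta (4); add eta.
Step 3: cheapest edge leaving the tree is alpha-delta (5); add delta.
Step 4: cheapest edge leaving the tree is epsilon-gamma (5); add gamma.
Step 5: cheapest edge leaving the tree is gamma-mu (3); add mu.
Step 6: cheapest edge leaving the tree is delta-theta (8); add theta.
Step 7: cheapest edge leaving the tree is kappa-theta (12); add kappa.
MST edges: alpha-epsilon, alpha-eta, alpha-delta, epsilon-gamma, gamma-mu, delta-theta, kappa-theta; total weight 2+4+5+5+3+8+12 = 39.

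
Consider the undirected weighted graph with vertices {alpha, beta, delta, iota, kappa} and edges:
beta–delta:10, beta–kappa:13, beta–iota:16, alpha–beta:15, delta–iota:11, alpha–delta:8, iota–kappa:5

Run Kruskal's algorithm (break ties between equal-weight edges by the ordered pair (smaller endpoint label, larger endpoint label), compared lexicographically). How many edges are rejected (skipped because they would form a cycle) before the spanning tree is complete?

Kruskal: consider edges lightest-first.
iota–kappa (5): add — endpoints in different components.
alpha–delta (8): add — endpoints in different components.
beta–delta (10): add — endpoints in different components.
delta–iota (11): add — endpoints in different components.
Edges rejected before the tree was complete: 0.

0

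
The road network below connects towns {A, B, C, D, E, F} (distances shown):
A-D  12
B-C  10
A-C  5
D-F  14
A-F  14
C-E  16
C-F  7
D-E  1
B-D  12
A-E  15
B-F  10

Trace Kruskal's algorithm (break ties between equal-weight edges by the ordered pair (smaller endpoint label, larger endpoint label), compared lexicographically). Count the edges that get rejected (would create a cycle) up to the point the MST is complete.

1

Kruskal's algorithm — process edges by increasing weight (ties by edge label):
D-E (1): add — endpoints in different components.
A-C (5): add — endpoints in different components.
C-F (7): add — endpoints in different components.
B-C (10): add — endpoints in different components.
B-F (10): skip — B and F already connected.
A-D (12): add — endpoints in different components.
Edges rejected before the tree was complete: 1.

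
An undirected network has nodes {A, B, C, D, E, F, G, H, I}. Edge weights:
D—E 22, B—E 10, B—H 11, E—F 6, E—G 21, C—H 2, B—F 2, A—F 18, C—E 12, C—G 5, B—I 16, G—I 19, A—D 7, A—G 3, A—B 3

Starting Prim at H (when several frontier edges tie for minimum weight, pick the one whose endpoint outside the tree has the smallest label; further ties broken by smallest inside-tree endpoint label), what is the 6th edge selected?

E-F

Prim, starting at H.
Step 1: cheapest edge leaving the tree is C—H (2); add C.
Step 2: cheapest edge leaving the tree is C—G (5); add G.
Step 3: cheapest edge leaving the tree is A—G (3); add A.
Step 4: cheapest edge leaving the tree is A—B (3); add B.
Step 5: cheapest edge leaving the tree is B—F (2); add F.
Step 6: cheapest edge leaving the tree is E—F (6); add E.
Step 7: cheapest edge leaving the tree is A—D (7); add D.
Step 8: cheapest edge leaving the tree is B—I (16); add I.
The 6th edge added is E—F.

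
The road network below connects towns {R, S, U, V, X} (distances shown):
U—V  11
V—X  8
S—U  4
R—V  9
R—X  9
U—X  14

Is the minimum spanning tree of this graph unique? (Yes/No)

No

Sort edges by weight, then run Kruskal:
S—U (4): add — endpoints in different components.
V—X (8): add — endpoints in different components.
R—V (9): add — endpoints in different components.
R—X (9): skip — R and X already connected.
U—V (11): add — endpoints in different components.
Non-tree edge R—X has weight 9, equal to the heaviest edge on its tree cycle — swapping gives another MST of the same weight. Not unique.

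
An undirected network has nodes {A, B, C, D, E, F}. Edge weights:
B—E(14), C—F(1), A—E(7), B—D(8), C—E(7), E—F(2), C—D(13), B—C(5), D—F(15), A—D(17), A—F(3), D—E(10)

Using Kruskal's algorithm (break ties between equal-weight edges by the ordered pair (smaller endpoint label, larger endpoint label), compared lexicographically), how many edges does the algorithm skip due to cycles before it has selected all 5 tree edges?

2

Kruskal's algorithm — process edges by increasing weight (ties by edge label):
C—F (1): add. Components now {A} {B} {C,F} {D} {E}
E—F (2): add. Components now {A} {B} {C,E,F} {D}
A—F (3): add. Components now {A,C,E,F} {B} {D}
B—C (5): add. Components now {A,B,C,E,F} {D}
A—E (7): skip — A and E already connected.
C—E (7): skip — C and E already connected.
B—D (8): add. Components now {A,B,C,D,E,F}
Edges rejected before the tree was complete: 2.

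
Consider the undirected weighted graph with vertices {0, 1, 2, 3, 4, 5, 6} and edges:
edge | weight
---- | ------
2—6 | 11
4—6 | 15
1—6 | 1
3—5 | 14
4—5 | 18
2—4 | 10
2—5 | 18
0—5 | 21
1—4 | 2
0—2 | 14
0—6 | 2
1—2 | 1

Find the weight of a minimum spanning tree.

38

Kruskal's algorithm — process edges by increasing weight (ties by edge label):
1—2 (1): add — endpoints in different components.
1—6 (1): add — endpoints in different components.
0—6 (2): add — endpoints in different components.
1—4 (2): add — endpoints in different components.
2—4 (10): skip — 2 and 4 already connected.
2—6 (11): skip — 2 and 6 already connected.
0—2 (14): skip — 0 and 2 already connected.
3—5 (14): add — endpoints in different components.
4—6 (15): skip — 4 and 6 already connected.
2—5 (18): add — endpoints in different components.
MST edges: 1—2, 1—6, 0—6, 1—4, 3—5, 2—5; total weight 1+1+2+2+14+18 = 38.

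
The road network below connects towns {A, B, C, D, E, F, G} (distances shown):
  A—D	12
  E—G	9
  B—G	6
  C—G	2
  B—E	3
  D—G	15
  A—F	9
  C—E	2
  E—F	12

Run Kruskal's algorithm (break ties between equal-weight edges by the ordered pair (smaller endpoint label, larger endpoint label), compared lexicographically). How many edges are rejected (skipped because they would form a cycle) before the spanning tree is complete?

Kruskal: consider edges lightest-first.
C—E (2): add. Components now {A} {B} {C,E} {D} {F} {G}
C—G (2): add. Components now {A} {B} {C,E,G} {D} {F}
B—E (3): add. Components now {A} {B,C,E,G} {D} {F}
B—G (6): skip — B and G already connected.
A—F (9): add. Components now {A,F} {B,C,E,G} {D}
E—G (9): skip — E and G already connected.
A—D (12): add. Components now {A,D,F} {B,C,E,G}
E—F (12): add. Components now {A,B,C,D,E,F,G}
Edges rejected before the tree was complete: 2.

2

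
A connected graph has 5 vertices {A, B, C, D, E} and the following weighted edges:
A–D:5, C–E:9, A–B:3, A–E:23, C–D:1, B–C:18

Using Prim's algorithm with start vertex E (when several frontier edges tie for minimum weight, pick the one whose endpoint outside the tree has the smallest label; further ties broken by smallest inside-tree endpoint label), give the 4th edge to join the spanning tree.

Prim, starting at E.
Step 1: cheapest edge leaving the tree is C–E (9); add C.
Step 2: cheapest edge leaving the tree is C–D (1); add D.
Step 3: cheapest edge leaving the tree is A–D (5); add A.
Step 4: cheapest edge leaving the tree is A–B (3); add B.
The 4th edge added is A–B.

A-B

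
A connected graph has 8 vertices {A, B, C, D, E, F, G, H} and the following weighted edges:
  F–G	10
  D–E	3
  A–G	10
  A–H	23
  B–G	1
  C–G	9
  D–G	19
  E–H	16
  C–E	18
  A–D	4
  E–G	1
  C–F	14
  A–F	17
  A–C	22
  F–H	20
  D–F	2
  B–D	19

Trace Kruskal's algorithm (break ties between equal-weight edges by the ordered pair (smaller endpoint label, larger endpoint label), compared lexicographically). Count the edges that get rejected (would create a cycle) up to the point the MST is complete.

3

Kruskal: consider edges lightest-first.
B–G (1): add — endpoints in different components.
E–G (1): add — endpoints in different components.
D–F (2): add — endpoints in different components.
D–E (3): add — endpoints in different components.
A–D (4): add — endpoints in different components.
C–G (9): add — endpoints in different components.
A–G (10): skip — A and G already connected.
F–G (10): skip — F and G already connected.
C–F (14): skip — C and F already connected.
E–H (16): add — endpoints in different components.
Edges rejected before the tree was complete: 3.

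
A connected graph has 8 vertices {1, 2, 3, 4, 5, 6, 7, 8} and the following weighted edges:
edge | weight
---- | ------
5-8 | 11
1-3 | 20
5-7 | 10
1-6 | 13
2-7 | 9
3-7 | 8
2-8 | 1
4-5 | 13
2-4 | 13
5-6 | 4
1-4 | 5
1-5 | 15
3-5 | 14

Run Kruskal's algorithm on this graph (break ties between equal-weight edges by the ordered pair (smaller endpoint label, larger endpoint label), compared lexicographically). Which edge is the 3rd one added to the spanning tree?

1-4

Kruskal: consider edges lightest-first.
2-8 (1): add — endpoints in different components.
5-6 (4): add — endpoints in different components.
1-4 (5): add — endpoints in different components.
3-7 (8): add — endpoints in different components.
2-7 (9): add — endpoints in different components.
5-7 (10): add — endpoints in different components.
5-8 (11): skip — 5 and 8 already connected.
1-6 (13): add — endpoints in different components.
The 3rd edge added is 1-4.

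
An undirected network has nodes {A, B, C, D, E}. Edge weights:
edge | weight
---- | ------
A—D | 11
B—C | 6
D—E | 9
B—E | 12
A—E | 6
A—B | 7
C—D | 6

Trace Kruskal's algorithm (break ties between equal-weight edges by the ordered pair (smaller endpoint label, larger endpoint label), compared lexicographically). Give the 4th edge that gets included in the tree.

Sort edges by weight, then run Kruskal:
A—E (6): add — endpoints in different components.
B—C (6): add — endpoints in different components.
C—D (6): add — endpoints in different components.
A—B (7): add — endpoints in different components.
The 4th edge added is A—B.

A-B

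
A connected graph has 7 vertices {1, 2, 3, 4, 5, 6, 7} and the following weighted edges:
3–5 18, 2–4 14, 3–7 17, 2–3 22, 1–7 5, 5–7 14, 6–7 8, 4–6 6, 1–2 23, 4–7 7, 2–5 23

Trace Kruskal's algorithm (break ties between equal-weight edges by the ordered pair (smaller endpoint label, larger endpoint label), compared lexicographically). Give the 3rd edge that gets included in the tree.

4-7

Kruskal: consider edges lightest-first.
1–7 (5): add. Components now {1,7} {2} {3} {4} {5} {6}
4–6 (6): add. Components now {1,7} {2} {3} {4,6} {5}
4–7 (7): add. Components now {1,4,6,7} {2} {3} {5}
6–7 (8): skip — 6 and 7 already connected.
2–4 (14): add. Components now {1,2,4,6,7} {3} {5}
5–7 (14): add. Components now {1,2,4,5,6,7} {3}
3–7 (17): add. Components now {1,2,3,4,5,6,7}
The 3rd edge added is 4–7.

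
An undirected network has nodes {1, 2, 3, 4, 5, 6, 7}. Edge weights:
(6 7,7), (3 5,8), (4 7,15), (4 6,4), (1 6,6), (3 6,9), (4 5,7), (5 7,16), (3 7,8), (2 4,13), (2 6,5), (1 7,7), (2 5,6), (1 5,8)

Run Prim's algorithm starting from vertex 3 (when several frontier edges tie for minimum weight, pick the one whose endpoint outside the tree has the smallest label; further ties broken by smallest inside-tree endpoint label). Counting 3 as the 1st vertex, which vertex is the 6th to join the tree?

1

Prim, starting at 3.
Step 1: cheapest edge leaving the tree is 3 5 (8); add 5.
Step 2: cheapest edge leaving the tree is 2 5 (6); add 2.
Step 3: cheapest edge leaving the tree is 2 6 (5); add 6.
Step 4: cheapest edge leaving the tree is 4 6 (4); add 4.
Step 5: cheapest edge leaving the tree is 1 6 (6); add 1.
Step 6: cheapest edge leaving the tree is 1 7 (7); add 7.
Vertex order: 3, 5, 2, 6, 4, 1, 7. The 6th vertex is 1.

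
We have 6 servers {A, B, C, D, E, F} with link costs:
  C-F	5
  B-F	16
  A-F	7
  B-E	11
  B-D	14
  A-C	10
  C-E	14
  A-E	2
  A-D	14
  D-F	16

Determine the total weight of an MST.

Grow the tree from A using Prim:
Step 1: frontier [A-E 2, A-F 7, A-C 10, A-D 14] → take A-E (2); add E.
Step 2: frontier [A-F 7, A-C 10, A-D 14, B-E 11, C-E 14] → take A-F (7); add F.
Step 3: frontier [A-C 10, A-D 14, B-E 11, C-E 14, C-F 5, B-F 16, D-F 16] → take C-F (5); add C.
Step 4: frontier [A-D 14, B-E 11, B-F 16, D-F 16] → take B-E (11); add B.
Step 5: frontier [A-D 14, B-D 14, D-F 16] → take A-D (14); add D.
MST edges: A-E, A-F, C-F, B-E, A-D; total weight 2+7+5+11+14 = 39.

39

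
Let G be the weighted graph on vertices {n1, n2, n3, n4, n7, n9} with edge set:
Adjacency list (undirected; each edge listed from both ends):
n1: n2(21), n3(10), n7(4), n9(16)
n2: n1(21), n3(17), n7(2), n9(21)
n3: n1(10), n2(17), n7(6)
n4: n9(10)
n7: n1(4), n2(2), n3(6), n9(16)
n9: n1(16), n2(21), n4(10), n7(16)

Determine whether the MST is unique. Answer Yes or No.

No

Sort edges by weight, then run Kruskal:
n2—n7 (2): add — endpoints in different components.
n1—n7 (4): add — endpoints in different components.
n3—n7 (6): add — endpoints in different components.
n1—n3 (10): skip — n1 and n3 already connected.
n4—n9 (10): add — endpoints in different components.
n1—n9 (16): add — endpoints in different components.
Non-tree edge n7—n9 has weight 16, equal to the heaviest edge on its tree cycle — swapping gives another MST of the same weight. Not unique.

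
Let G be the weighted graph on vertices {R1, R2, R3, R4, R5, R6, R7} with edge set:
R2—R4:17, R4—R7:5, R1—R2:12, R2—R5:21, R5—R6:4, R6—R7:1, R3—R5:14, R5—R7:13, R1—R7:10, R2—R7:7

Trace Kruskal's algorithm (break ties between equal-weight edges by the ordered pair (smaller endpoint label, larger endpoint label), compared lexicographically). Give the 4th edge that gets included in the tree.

R2-R7

Sort edges by weight, then run Kruskal:
R6—R7 (1): add. Components now {R5} {R2} {R1} {R4} {R6,R7} {R3}
R5—R6 (4): add. Components now {R5,R6,R7} {R2} {R1} {R4} {R3}
R4—R7 (5): add. Components now {R4,R5,R6,R7} {R2} {R1} {R3}
R2—R7 (7): add. Components now {R2,R4,R5,R6,R7} {R1} {R3}
R1—R7 (10): add. Components now {R1,R2,R4,R5,R6,R7} {R3}
R1—R2 (12): skip — R2 and R1 already connected.
R5—R7 (13): skip — R5 and R7 already connected.
R3—R5 (14): add. Components now {R1,R2,R3,R4,R5,R6,R7}
The 4th edge added is R2—R7.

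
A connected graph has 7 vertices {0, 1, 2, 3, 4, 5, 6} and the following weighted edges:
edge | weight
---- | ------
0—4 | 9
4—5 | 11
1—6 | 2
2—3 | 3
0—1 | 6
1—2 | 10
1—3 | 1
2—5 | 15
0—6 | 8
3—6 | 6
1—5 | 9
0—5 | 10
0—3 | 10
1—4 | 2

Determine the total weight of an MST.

Prim, starting at 2.
Step 1: cheapest edge leaving the tree is 2—3 (3); add 3.
Step 2: cheapest edge leaving the tree is 1—3 (1); add 1.
Step 3: cheapest edge leaving the tree is 1—4 (2); add 4.
Step 4: cheapest edge leaving the tree is 1—6 (2); add 6.
Step 5: cheapest edge leaving the tree is 0—1 (6); add 0.
Step 6: cheapest edge leaving the tree is 1—5 (9); add 5.
MST edges: 2—3, 1—3, 1—4, 1—6, 0—1, 1—5; total weight 3+1+2+2+6+9 = 23.

23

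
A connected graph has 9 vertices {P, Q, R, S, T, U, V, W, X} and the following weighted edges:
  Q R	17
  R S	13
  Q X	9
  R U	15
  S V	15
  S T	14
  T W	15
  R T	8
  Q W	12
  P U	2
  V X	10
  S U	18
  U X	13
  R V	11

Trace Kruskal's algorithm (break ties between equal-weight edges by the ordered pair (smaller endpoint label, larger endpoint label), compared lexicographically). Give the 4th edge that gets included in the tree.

Sort edges by weight, then run Kruskal:
P U (2): add — endpoints in different components.
R T (8): add — endpoints in different components.
Q X (9): add — endpoints in different components.
V X (10): add — endpoints in different components.
R V (11): add — endpoints in different components.
Q W (12): add — endpoints in different components.
R S (13): add — endpoints in different components.
U X (13): add — endpoints in different components.
The 4th edge added is V X.

V-X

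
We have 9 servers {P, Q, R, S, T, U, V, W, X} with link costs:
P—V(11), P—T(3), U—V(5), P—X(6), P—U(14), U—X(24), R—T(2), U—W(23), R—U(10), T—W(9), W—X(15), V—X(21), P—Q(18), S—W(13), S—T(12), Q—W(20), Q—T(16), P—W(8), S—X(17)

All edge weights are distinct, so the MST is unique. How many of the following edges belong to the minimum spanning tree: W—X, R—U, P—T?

Sort edges by weight, then run Kruskal:
R—T (2): add — endpoints in different components.
P—T (3): add — endpoints in different components.
U—V (5): add — endpoints in different components.
P—X (6): add — endpoints in different components.
P—W (8): add — endpoints in different components.
T—W (9): skip — W and T already connected.
R—U (10): add — endpoints in different components.
P—V (11): skip — P and V already connected.
S—T (12): add — endpoints in different components.
S—W (13): skip — W and S already connected.
P—U (14): skip — P and U already connected.
W—X (15): skip — W and X already connected.
Q—T (16): add — endpoints in different components.
MST edge set: {R—T, P—T, U—V, P—X, P—W, R—U, S—T, Q—T}.
Of the listed edges, {R—U, P—T} are in the MST → 2.

2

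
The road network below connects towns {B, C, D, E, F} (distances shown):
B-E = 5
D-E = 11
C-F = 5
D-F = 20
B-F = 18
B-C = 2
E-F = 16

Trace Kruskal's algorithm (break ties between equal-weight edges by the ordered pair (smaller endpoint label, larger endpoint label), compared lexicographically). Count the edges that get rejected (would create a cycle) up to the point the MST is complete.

Kruskal: consider edges lightest-first.
B-C (2): add — endpoints in different components.
B-E (5): add — endpoints in different components.
C-F (5): add — endpoints in different components.
D-E (11): add — endpoints in different components.
Edges rejected before the tree was complete: 0.

0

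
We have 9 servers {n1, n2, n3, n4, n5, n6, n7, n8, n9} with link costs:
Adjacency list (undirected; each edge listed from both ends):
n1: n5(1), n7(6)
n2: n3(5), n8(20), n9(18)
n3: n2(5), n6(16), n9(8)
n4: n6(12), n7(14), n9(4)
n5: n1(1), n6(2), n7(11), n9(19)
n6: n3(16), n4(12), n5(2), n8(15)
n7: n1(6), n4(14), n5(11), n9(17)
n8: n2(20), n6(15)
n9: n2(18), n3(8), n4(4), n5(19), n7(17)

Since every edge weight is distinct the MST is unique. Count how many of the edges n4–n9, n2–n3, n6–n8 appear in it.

3

Sort edges by weight, then run Kruskal:
n1–n5 (1): add — endpoints in different components.
n5–n6 (2): add — endpoints in different components.
n4–n9 (4): add — endpoints in different components.
n2–n3 (5): add — endpoints in different components.
n1–n7 (6): add — endpoints in different components.
n3–n9 (8): add — endpoints in different components.
n5–n7 (11): skip — n7 and n5 already connected.
n4–n6 (12): add — endpoints in different components.
n4–n7 (14): skip — n7 and n4 already connected.
n6–n8 (15): add — endpoints in different components.
MST edge set: {n1–n5, n5–n6, n4–n9, n2–n3, n1–n7, n3–n9, n4–n6, n6–n8}.
Of the listed edges, {n4–n9, n2–n3, n6–n8} are in the MST → 3.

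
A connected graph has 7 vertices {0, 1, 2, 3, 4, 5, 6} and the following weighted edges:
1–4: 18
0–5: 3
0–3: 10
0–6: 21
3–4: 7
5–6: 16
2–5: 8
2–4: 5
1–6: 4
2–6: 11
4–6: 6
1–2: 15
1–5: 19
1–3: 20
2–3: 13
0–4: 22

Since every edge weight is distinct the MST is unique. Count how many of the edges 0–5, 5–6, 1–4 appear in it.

Sort edges by weight, then run Kruskal:
0–5 (3): add. Components now {0,5} {1} {2} {3} {4} {6}
1–6 (4): add. Components now {0,5} {1,6} {2} {3} {4}
2–4 (5): add. Components now {0,5} {1,6} {2,4} {3}
4–6 (6): add. Components now {0,5} {1,2,4,6} {3}
3–4 (7): add. Components now {0,5} {1,2,3,4,6}
2–5 (8): add. Components now {0,1,2,3,4,5,6}
MST edge set: {0–5, 1–6, 2–4, 4–6, 3–4, 2–5}.
Of the listed edges, {0–5} are in the MST → 1.

1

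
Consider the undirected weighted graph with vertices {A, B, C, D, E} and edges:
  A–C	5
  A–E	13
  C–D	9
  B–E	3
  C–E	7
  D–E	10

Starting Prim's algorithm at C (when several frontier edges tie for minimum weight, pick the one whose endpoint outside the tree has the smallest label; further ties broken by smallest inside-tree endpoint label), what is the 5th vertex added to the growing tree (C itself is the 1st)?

D

Prim, starting at C.
Step 1: cheapest edge leaving the tree is A–C (5); add A.
Step 2: cheapest edge leaving the tree is C–E (7); add E.
Step 3: cheapest edge leaving the tree is B–E (3); add B.
Step 4: cheapest edge leaving the tree is C–D (9); add D.
Vertex order: C, A, E, B, D. The 5th vertex is D.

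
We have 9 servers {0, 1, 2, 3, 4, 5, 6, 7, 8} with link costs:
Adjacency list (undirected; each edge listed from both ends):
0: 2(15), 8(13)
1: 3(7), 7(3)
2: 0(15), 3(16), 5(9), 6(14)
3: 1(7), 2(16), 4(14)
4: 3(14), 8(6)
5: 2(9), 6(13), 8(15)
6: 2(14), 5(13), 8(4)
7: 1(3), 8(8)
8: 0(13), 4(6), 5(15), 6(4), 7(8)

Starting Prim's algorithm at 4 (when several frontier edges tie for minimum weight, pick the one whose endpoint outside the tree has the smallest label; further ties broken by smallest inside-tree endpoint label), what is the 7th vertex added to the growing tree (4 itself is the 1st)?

Prim, starting at 4.
Step 1: cheapest edge leaving the tree is 4-8 (6); add 8.
Step 2: cheapest edge leaving the tree is 6-8 (4); add 6.
Step 3: cheapest edge leaving the tree is 7-8 (8); add 7.
Step 4: cheapest edge leaving the tree is 1-7 (3); add 1.
Step 5: cheapest edge leaving the tree is 1-3 (7); add 3.
Step 6: cheapest edge leaving the tree is 0-8 (13); add 0.
Step 7: cheapest edge leaving the tree is 5-6 (13); add 5.
Step 8: cheapest edge leaving the tree is 2-5 (9); add 2.
Vertex order: 4, 8, 6, 7, 1, 3, 0, 5, 2. The 7th vertex is 0.

0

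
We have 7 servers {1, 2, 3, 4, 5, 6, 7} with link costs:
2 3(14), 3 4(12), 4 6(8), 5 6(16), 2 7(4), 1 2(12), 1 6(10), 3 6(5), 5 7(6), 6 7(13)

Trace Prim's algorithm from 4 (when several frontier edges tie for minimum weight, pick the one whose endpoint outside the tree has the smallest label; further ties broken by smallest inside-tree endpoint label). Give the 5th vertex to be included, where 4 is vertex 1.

2

Grow the tree from 4 using Prim:
Step 1: cheapest edge leaving the tree is 4 6 (8); add 6.
Step 2: cheapest edge leaving the tree is 3 6 (5); add 3.
Step 3: cheapest edge leaving the tree is 1 6 (10); add 1.
Step 4: cheapest edge leaving the tree is 1 2 (12); add 2.
Step 5: cheapest edge leaving the tree is 2 7 (4); add 7.
Step 6: cheapest edge leaving the tree is 5 7 (6); add 5.
Vertex order: 4, 6, 3, 1, 2, 7, 5. The 5th vertex is 2.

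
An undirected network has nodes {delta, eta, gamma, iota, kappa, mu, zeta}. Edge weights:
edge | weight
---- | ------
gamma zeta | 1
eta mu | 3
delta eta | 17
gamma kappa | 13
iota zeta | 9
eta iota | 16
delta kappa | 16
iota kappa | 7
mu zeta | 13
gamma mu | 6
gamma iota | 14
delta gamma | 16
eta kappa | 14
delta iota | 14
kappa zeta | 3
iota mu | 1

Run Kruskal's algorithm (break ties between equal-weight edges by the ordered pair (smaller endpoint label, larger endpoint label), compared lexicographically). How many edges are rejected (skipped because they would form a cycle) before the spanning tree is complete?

4

Kruskal's algorithm — process edges by increasing weight (ties by edge label):
gamma zeta (1): add. Components now {kappa} {delta} {iota} {eta} {gamma,zeta} {mu}
iota mu (1): add. Components now {kappa} {delta} {iota,mu} {eta} {gamma,zeta}
eta mu (3): add. Components now {kappa} {delta} {eta,iota,mu} {gamma,zeta}
kappa zeta (3): add. Components now {gamma,kappa,zeta} {delta} {eta,iota,mu}
gamma mu (6): add. Components now {eta,gamma,iota,kappa,mu,zeta} {delta}
iota kappa (7): skip — kappa and iota already connected.
iota zeta (9): skip — iota and zeta already connected.
gamma kappa (13): skip — kappa and gamma already connected.
mu zeta (13): skip — zeta and mu already connected.
delta iota (14): add. Components now {delta,eta,gamma,iota,kappa,mu,zeta}
Edges rejected before the tree was complete: 4.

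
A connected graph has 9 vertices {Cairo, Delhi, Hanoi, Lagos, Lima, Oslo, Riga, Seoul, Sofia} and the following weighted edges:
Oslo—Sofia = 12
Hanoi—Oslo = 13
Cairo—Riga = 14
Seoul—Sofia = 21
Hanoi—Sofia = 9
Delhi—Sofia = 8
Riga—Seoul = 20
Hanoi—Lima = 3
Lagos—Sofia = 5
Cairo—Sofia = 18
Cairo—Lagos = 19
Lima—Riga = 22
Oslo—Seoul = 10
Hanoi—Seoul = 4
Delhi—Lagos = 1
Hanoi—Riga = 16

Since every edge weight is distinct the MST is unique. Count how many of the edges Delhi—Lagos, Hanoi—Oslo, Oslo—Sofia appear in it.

Kruskal's algorithm — process edges by increasing weight (ties by edge label):
Delhi—Lagos (1): add — endpoints in different components.
Hanoi—Lima (3): add — endpoints in different components.
Hanoi—Seoul (4): add — endpoints in different components.
Lagos—Sofia (5): add — endpoints in different components.
Delhi—Sofia (8): skip — Delhi and Sofia already connected.
Hanoi—Sofia (9): add — endpoints in different components.
Oslo—Seoul (10): add — endpoints in different components.
Oslo—Sofia (12): skip — Oslo and Sofia already connected.
Hanoi—Oslo (13): skip — Oslo and Hanoi already connected.
Cairo—Riga (14): add — endpoints in different components.
Hanoi—Riga (16): add — endpoints in different components.
MST edge set: {Delhi—Lagos, Hanoi—Lima, Hanoi—Seoul, Lagos—Sofia, Hanoi—Sofia, Oslo—Seoul, Cairo—Riga, Hanoi—Riga}.
Of the listed edges, {Delhi—Lagos} are in the MST → 1.

1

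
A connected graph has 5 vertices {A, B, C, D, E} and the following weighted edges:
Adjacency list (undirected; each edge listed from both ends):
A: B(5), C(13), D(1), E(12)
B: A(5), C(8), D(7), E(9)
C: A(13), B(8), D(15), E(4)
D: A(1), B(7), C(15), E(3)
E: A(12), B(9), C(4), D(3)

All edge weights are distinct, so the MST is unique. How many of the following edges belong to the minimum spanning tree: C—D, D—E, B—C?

1

Kruskal's algorithm — process edges by increasing weight (ties by edge label):
A—D (1): add — endpoints in different components.
D—E (3): add — endpoints in different components.
C—E (4): add — endpoints in different components.
A—B (5): add — endpoints in different components.
MST edge set: {A—D, D—E, C—E, A—B}.
Of the listed edges, {D—E} are in the MST → 1.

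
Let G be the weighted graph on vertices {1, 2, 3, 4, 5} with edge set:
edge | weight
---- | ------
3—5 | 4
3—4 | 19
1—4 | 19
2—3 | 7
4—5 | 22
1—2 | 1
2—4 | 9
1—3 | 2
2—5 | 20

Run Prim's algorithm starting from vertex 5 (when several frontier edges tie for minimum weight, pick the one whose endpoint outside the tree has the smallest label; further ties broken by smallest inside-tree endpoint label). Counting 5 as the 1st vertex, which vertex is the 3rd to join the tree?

1

Prim, starting at 5.
Step 1: cheapest edge leaving the tree is 3—5 (4); add 3.
Step 2: cheapest edge leaving the tree is 1—3 (2); add 1.
Step 3: cheapest edge leaving the tree is 1—2 (1); add 2.
Step 4: cheapest edge leaving the tree is 2—4 (9); add 4.
Vertex order: 5, 3, 1, 2, 4. The 3rd vertex is 1.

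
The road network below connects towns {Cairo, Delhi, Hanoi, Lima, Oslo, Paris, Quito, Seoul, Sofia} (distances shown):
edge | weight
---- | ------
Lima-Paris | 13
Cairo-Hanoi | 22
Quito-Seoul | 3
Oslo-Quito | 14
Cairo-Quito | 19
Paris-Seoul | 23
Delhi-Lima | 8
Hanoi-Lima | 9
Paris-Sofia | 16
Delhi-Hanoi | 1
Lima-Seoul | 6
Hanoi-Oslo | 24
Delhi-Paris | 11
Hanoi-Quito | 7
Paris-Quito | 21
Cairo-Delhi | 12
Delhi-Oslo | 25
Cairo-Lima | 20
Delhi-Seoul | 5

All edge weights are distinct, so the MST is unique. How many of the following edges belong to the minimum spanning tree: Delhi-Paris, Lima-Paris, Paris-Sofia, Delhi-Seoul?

Sort edges by weight, then run Kruskal:
Delhi-Hanoi (1): add — endpoints in different components.
Quito-Seoul (3): add — endpoints in different components.
Delhi-Seoul (5): add — endpoints in different components.
Lima-Seoul (6): add — endpoints in different components.
Hanoi-Quito (7): skip — Quito and Hanoi already connected.
Delhi-Lima (8): skip — Delhi and Lima already connected.
Hanoi-Lima (9): skip — Hanoi and Lima already connected.
Delhi-Paris (11): add — endpoints in different components.
Cairo-Delhi (12): add — endpoints in different components.
Lima-Paris (13): skip — Paris and Lima already connected.
Oslo-Quito (14): add — endpoints in different components.
Paris-Sofia (16): add — endpoints in different components.
MST edge set: {Delhi-Hanoi, Quito-Seoul, Delhi-Seoul, Lima-Seoul, Delhi-Paris, Cairo-Delhi, Oslo-Quito, Paris-Sofia}.
Of the listed edges, {Delhi-Paris, Paris-Sofia, Delhi-Seoul} are in the MST → 3.

3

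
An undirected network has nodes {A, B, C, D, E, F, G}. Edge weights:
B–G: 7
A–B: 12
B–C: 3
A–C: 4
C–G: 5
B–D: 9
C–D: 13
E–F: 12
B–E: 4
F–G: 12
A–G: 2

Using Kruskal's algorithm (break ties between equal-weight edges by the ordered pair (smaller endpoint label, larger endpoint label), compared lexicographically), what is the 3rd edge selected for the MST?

Kruskal: consider edges lightest-first.
A–G (2): add — endpoints in different components.
B–C (3): add — endpoints in different components.
A–C (4): add — endpoints in different components.
B–E (4): add — endpoints in different components.
C–G (5): skip — C and G already connected.
B–G (7): skip — B and G already connected.
B–D (9): add — endpoints in different components.
A–B (12): skip — A and B already connected.
E–F (12): add — endpoints in different components.
The 3rd edge added is A–C.

A-C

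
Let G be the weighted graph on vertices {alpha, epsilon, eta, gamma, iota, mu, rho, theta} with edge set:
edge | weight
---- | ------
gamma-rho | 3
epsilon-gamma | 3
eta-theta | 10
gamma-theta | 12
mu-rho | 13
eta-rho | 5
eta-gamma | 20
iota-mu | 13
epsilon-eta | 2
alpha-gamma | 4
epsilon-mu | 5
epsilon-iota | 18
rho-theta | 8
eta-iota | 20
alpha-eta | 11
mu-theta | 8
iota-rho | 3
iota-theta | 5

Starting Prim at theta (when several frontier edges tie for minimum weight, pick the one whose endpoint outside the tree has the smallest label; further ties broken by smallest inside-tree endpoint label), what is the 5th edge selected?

epsilon-eta

Grow the tree from theta using Prim:
Step 1: cheapest edge leaving the tree is iota-theta (5); add iota.
Step 2: cheapest edge leaving the tree is iota-rho (3); add rho.
Step 3: cheapest edge leaving the tree is gamma-rho (3); add gamma.
Step 4: cheapest edge leaving the tree is epsilon-gamma (3); add epsilon.
Step 5: cheapest edge leaving the tree is epsilon-eta (2); add eta.
Step 6: cheapest edge leaving the tree is alpha-gamma (4); add alpha.
Step 7: cheapest edge leaving the tree is epsilon-mu (5); add mu.
The 5th edge added is epsilon-eta.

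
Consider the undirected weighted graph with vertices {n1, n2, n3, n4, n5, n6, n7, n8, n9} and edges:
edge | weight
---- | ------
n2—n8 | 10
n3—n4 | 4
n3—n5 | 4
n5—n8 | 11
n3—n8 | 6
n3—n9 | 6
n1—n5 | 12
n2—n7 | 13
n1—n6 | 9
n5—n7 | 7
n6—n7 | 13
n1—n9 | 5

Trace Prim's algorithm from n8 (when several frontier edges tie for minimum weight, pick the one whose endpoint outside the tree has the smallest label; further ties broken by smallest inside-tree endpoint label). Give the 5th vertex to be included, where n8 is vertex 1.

n9

Grow the tree from n8 using Prim:
Step 1: frontier [n3—n8 6, n2—n8 10, n5—n8 11] → take n3—n8 (6); add n3.
Step 2: frontier [n3—n4 4, n3—n5 4, n3—n9 6, n2—n8 10, n5—n8 11] → take n3—n4 (4); add n4.
Step 3: frontier [n3—n5 4, n3—n9 6, n2—n8 10, n5—n8 11] → take n3—n5 (4); add n5.
Step 4: frontier [n3—n9 6, n5—n7 7, n1—n5 12, n2—n8 10] → take n3—n9 (6); add n9.
Step 5: frontier [n5—n7 7, n1—n5 12, n2—n8 10, n1—n9 5] → take n1—n9 (5); add n1.
Step 6: frontier [n1—n6 9, n5—n7 7, n2—n8 10] → take n5—n7 (7); add n7.
Step 7: frontier [n1—n6 9, n2—n7 13, n6—n7 13, n2—n8 10] → take n1—n6 (9); add n6.
Step 8: frontier [n2—n7 13, n2—n8 10] → take n2—n8 (10); add n2.
Vertex order: n8, n3, n4, n5, n9, n1, n7, n6, n2. The 5th vertex is n9.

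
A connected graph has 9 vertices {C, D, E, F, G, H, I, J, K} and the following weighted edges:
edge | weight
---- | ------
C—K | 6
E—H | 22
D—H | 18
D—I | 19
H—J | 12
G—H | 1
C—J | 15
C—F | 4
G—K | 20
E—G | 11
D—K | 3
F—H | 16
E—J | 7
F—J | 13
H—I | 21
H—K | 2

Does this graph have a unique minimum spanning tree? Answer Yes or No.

Sort edges by weight, then run Kruskal:
G—H (1): add — endpoints in different components.
H—K (2): add — endpoints in different components.
D—K (3): add — endpoints in different components.
C—F (4): add — endpoints in different components.
C—K (6): add — endpoints in different components.
E—J (7): add — endpoints in different components.
E—G (11): add — endpoints in different components.
H—J (12): skip — H and J already connected.
F—J (13): skip — F and J already connected.
C—J (15): skip — C and J already connected.
F—H (16): skip — F and H already connected.
D—H (18): skip — D and H already connected.
D—I (19): add — endpoints in different components.
Every non-tree edge has weight strictly greater than the heaviest edge on the tree path between its endpoints, so the MST is unique.

Yes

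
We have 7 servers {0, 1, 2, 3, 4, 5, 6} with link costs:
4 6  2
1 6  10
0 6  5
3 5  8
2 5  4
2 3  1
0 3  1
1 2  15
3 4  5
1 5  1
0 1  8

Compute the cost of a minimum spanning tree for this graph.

14

Kruskal's algorithm — process edges by increasing weight (ties by edge label):
0 3 (1): add — endpoints in different components.
1 5 (1): add — endpoints in different components.
2 3 (1): add — endpoints in different components.
4 6 (2): add — endpoints in different components.
2 5 (4): add — endpoints in different components.
0 6 (5): add — endpoints in different components.
MST edges: 0 3, 1 5, 2 3, 4 6, 2 5, 0 6; total weight 1+1+1+2+4+5 = 14.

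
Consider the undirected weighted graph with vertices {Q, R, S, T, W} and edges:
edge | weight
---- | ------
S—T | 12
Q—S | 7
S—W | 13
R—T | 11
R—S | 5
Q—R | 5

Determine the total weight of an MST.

34

Grow the tree from S using Prim:
Step 1: frontier [R—S 5, Q—S 7, S—T 12, S—W 13] → take R—S (5); add R.
Step 2: frontier [Q—R 5, R—T 11, Q—S 7, S—T 12, S—W 13] → take Q—R (5); add Q.
Step 3: frontier [R—T 11, S—T 12, S—W 13] → take R—T (11); add T.
Step 4: frontier [S—W 13] → take S—W (13); add W.
MST edges: R—S, Q—R, R—T, S—W; total weight 5+5+11+13 = 34.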